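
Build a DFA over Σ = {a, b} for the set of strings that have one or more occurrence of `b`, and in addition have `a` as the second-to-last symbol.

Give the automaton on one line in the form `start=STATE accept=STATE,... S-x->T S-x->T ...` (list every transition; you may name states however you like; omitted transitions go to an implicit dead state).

start=q0 accept=q3,q5 q0-a->q1 q0-b->q2 q1-a->q1 q1-b->q3 q2-a->q4 q2-b->q2 q3-a->q4 q3-b->q2 q4-a->q5 q4-b->q3 q5-a->q5 q5-b->q3

Build one automaton per condition and run them in lockstep. The first has 3 states tracking the count of `b`s, saturating at 2; the second has 7 states tracking the last 2 symbols read. A product state is a pair (one from each), accepting exactly when both do. After merging equivalent states the machine shrinks.
        a   b  
>  q0   q1  q2 
   q1   q1  q3 
   q2   q4  q2 
 * q3   q4  q2 
   q4   q5  q3 
 * q5   q5  q3 
(> = start, * = accepting)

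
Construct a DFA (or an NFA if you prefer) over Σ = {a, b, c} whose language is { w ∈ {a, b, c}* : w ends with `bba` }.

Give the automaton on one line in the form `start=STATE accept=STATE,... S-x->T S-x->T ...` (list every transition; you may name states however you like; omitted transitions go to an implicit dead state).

Remember how much of `bba` the current input suffix matches. State S0 means no match yet; S1 means the last symbol is `b`; S2 means the last 2 symbols are `bb`; S3 means the last 3 symbols are `bba`. Only S3 accepts. On a mismatch, fall back to the longest proper suffix that is still a prefix of `bba`.
        a   b   c  
>  S0   S0  S1  S0 
   S1   S0  S2  S0 
   S2   S3  S2  S0 
 * S3   S0  S1  S0 
(> = start, * = accepting)

start=S0 accept=S3 S0-a->S0 S0-b->S1 S0-c->S0 S1-a->S0 S1-b->S2 S1-c->S0 S2-a->S3 S2-b->S2 S2-c->S0 S3-a->S0 S3-b->S1 S3-c->S0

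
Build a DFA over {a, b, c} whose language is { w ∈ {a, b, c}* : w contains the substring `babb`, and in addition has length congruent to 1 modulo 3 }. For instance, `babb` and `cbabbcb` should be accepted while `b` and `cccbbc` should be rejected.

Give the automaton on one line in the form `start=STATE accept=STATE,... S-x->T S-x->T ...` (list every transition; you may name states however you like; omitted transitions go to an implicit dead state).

start=q0 accept=q11 q0-a->q1 q0-b->q2 q0-c->q1 q1-a->q3 q1-b->q4 q1-c->q3 q2-a->q5 q2-b->q4 q2-c->q3 q3-a->q0 q3-b->q6 q3-c->q0 q4-a->q7 q4-b->q6 q4-c->q0 q5-a->q0 q5-b->q8 q5-c->q0 q6-a->q9 q6-b->q2 q6-c->q1 q7-a->q1 q7-b->q10 q7-c->q1 q8-a->q9 q8-b->q11 q8-c->q1 q9-a->q3 q9-b->q12 q9-c->q3 q10-a->q5 q10-b->q13 q10-c->q3 q11-a->q13 q11-b->q13 q11-c->q13 q12-a->q7 q12-b->q14 q12-c->q0 q13-a->q14 q13-b->q14 q13-c->q14 q14-a->q11 q14-b->q11 q14-c->q11

Build one automaton per condition and run them in lockstep. One (5 states) tracks whether and how much of `babb` has been seen; the other (3 states) tracks the input length modulo 3. Each combined state is a pair, one component from each; accept when both components accept.
With 15 states:
          a    b    c  
>  q0     q1   q2   q1 
   q1     q3   q4   q3 
   q2     q5   q4   q3 
   q3     q0   q6   q0 
   q4     q7   q6   q0 
   q5     q0   q8   q0 
   q6     q9   q2   q1 
   q7     q1  q10   q1 
   q8     q9  q11   q1 
   q9     q3  q12   q3 
   q10    q5  q13   q3 
 * q11   q13  q13  q13 
   q12    q7  q14   q0 
   q13   q14  q14  q14 
   q14   q11  q11  q11 
(> = start, * = accepting)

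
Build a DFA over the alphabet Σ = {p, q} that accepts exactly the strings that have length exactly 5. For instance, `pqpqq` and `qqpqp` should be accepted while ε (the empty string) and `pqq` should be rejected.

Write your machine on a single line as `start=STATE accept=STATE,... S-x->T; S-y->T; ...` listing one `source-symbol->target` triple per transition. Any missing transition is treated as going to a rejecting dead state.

start=s0; accept=s5; s0-p->s1; s0-q->s1; s1-p->s2; s1-q->s2; s2-p->s3; s2-q->s3; s3-p->s4; s3-q->s4; s4-p->s5; s4-q->s5; s5-p->s6; s5-q->s6; s6-p->s6; s6-q->s6

Count input length up to 6: every symbol moves from s0 toward s6, which means 'more than 5' and absorbs. Accept from {s5}.
        p   q  
>  s0   s1  s1 
   s1   s2  s2 
   s2   s3  s3 
   s3   s4  s4 
   s4   s5  s5 
 * s5   s6  s6 
   s6   s6  s6 
(> = start, * = accepting)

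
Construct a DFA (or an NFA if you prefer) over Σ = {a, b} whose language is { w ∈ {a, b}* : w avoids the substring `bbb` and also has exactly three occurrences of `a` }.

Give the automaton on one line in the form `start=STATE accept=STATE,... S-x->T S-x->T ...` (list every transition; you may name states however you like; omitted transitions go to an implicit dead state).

start=s0 accept=s6,s11,s15 s0-a->s1 s0-b->s2 s1-a->s3 s1-b->s4 s2-a->s1 s2-b->s5 s3-a->s6 s3-b->s7 s4-a->s3 s4-b->s8 s5-a->s1 s5-b->s9 s6-a->s10 s6-b->s11 s7-a->s6 s7-b->s12 s8-a->s3 s8-b->s13 s9-a->s13 s9-b->s9 s10-a->s10 s10-b->s14 s11-a->s10 s11-b->s15 s12-a->s6 s12-b->s16 s13-a->s16 s13-b->s13 s14-a->s10 s14-b->s17 s15-a->s10 s15-b->s18 s16-a->s18 s16-b->s16 s17-a->s10 s17-b->s19 s18-a->s19 s18-b->s18 s19-a->s19 s19-b->s19

Handle the two conditions separately and then intersect. The first has 4 states tracking partial matches of the forbidden pattern `bbb`; the second has 5 states tracking the count of `a`s, saturating at 4. A product state is a pair (one from each), accepting exactly when both do.
20 states suffice.
          a    b  
>  s0     s1   s2 
   s1     s3   s4 
   s2     s1   s5 
   s3     s6   s7 
   s4     s3   s8 
   s5     s1   s9 
 * s6    s10  s11 
   s7     s6  s12 
   s8     s3  s13 
   s9    s13   s9 
   s10   s10  s14 
 * s11   s10  s15 
   s12    s6  s16 
   s13   s16  s13 
   s14   s10  s17 
 * s15   s10  s18 
   s16   s18  s16 
   s17   s10  s19 
   s18   s19  s18 
   s19   s19  s19 
(> = start, * = accepting)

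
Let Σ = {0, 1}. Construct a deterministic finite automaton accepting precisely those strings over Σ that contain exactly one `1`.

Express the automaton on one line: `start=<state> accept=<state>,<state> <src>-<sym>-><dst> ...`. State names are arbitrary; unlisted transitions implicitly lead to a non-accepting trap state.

start=A accept=B A-0->A A-1->B B-0->B B-1->C C-0->C C-1->C

Only the number of `1`s matters, and only up to 2. Make a chain A → B → C advanced by each `1` (with C absorbing); every other symbol self-loops. The accepting set is {B}.
With 3 states:
       0  1 
>  A   A  B 
 * B   B  C 
   C   C  C 
(> = start, * = accepting)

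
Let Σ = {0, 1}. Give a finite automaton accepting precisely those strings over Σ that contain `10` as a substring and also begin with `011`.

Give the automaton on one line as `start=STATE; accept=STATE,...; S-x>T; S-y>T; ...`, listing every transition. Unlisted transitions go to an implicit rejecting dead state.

Run two small machines in parallel and take their product. The first has 3 states tracking whether and how much of `10` has been seen; the second has 5 states tracking whether the input so far still matches the prefix `011`. A product state is a pair (one from each), accepting exactly when both do. After merging equivalent states the machine shrinks.
        0   1  
>  s0   s1  s2 
   s1   s2  s3 
   s2   s2  s2 
   s3   s2  s4 
   s4   s5  s4 
 * s5   s5  s5 
(> = start, * = accepting)

start=s0; accept=s5; s0-0>s1; s0-1>s2; s1-0>s2; s1-1>s3; s2-0>s2; s2-1>s2; s3-0>s2; s3-1>s4; s4-0>s5; s4-1>s4; s5-0>s5; s5-1>s5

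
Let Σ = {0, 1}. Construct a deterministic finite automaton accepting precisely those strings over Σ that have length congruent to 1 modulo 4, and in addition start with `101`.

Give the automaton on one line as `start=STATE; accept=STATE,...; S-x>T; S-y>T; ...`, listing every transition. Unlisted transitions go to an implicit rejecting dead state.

Handle the two conditions separately and then intersect. The first has 4 states tracking the input length modulo 4; the second has 5 states tracking whether the input so far still matches the prefix `101`. A product state is a pair (one from each), accepting exactly when both do.
11 states suffice.
          0    1  
>  q0     q1   q2 
   q1     q3   q3 
   q2     q4   q3 
   q3     q5   q5 
   q4     q5   q6 
   q5     q7   q7 
   q6     q8   q8 
   q7     q1   q1 
   q8     q9   q9 
 * q9    q10  q10 
   q10    q6   q6 
(> = start, * = accepting)

start=q0; accept=q9; q0-0>q1; q0-1>q2; q1-0>q3; q1-1>q3; q2-0>q4; q2-1>q3; q3-0>q5; q3-1>q5; q4-0>q5; q4-1>q6; q5-0>q7; q5-1>q7; q6-0>q8; q6-1>q8; q7-0>q1; q7-1>q1; q8-0>q9; q8-1>q9; q9-0>q10; q9-1>q10; q10-0>q6; q10-1>q6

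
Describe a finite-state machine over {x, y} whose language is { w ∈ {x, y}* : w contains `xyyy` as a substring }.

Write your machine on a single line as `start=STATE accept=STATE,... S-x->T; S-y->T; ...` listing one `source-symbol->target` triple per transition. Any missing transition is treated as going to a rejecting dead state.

start=q0; accept=q4; q0-x->q1; q0-y->q0; q1-x->q1; q1-y->q2; q2-x->q1; q2-y->q3; q3-x->q1; q3-y->q4; q4-x->q4; q4-y->q4

States q0..q3 record the length of the longest prefix of `xyyy` that matches the current input suffix. Reaching q4 means `xyyy` has been seen, and we stay there forever. Accept from q4.
5 states suffice.
        x   y  
>  q0   q1  q0 
   q1   q1  q2 
   q2   q1  q3 
   q3   q1  q4 
 * q4   q4  q4 
(> = start, * = accepting)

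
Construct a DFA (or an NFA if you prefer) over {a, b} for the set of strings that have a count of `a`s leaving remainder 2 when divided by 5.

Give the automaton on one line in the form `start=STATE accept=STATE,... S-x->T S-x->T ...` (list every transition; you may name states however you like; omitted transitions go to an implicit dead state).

The only thing that matters is how many `a`s have appeared, reduced mod 5. Use one state per residue: s0 for 0, …, s4 for 4. Reading `a` moves to the next residue; anything else stays put. s2 is accepting.
5 states suffice.
        a   b  
>  s0   s1  s0 
   s1   s2  s1 
 * s2   s3  s2 
   s3   s4  s3 
   s4   s0  s4 
(> = start, * = accepting)

start=s0 accept=s2 s0-a->s1 s0-b->s0 s1-a->s2 s1-b->s1 s2-a->s3 s2-b->s2 s3-a->s4 s3-b->s3 s4-a->s0 s4-b->s4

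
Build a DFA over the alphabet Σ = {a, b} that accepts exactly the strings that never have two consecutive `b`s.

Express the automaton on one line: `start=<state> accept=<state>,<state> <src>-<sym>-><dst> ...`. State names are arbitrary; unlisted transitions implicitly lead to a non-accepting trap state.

start=q0 accept=q0,q1 q0-a->q0 q0-b->q1 q1-a->q0 q1-b->q2 q2-a->q2 q2-b->q2

This is the complement of 'contains `bb`'. Use the same substring-matching states — q0 through q2 holding how much of `bb` has just been matched — but flip the accepting set: everything except the trap q2 accepts.
        a   b  
>* q0   q0  q1 
 * q1   q0  q2 
   q2   q2  q2 
(> = start, * = accepting)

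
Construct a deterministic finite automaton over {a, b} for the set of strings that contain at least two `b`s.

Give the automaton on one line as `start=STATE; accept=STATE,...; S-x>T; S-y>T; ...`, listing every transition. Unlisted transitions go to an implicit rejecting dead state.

start=q0; accept=q2,q3; q0-a>q0; q0-b>q1; q1-a>q1; q1-b>q2; q2-a>q2; q2-b>q3; q3-a>q3; q3-b>q3

Count `b`s, saturating at 3: states q0 through q2 mean 0 through 2 `b`s seen; q3 means more than 2. Each `b` increments (capped at q3); other symbols loop. Accept from {q2, q3}.
        a   b  
>  q0   q0  q1 
   q1   q1  q2 
 * q2   q2  q3 
 * q3   q3  q3 
(> = start, * = accepting)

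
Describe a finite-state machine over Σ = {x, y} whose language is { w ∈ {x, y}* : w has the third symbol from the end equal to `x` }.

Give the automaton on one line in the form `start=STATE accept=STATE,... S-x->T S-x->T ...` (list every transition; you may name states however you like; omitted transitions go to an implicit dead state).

A DFA must remember the last 3 symbols (since which symbol is third-to-last isn't known until the input ends). Use one state per possible window of the last ≤3 symbols; accept from those whose window starts with `x`.
A 15-state machine:
          x    y  
>  q0     q1   q2 
   q1     q3   q4 
   q2     q5   q6 
   q3     q7   q8 
   q4     q9  q10 
   q5    q11  q12 
   q6    q13  q14 
 * q7     q7   q8 
 * q8     q9  q10 
 * q9    q11  q12 
 * q10   q13  q14 
   q11    q7   q8 
   q12    q9  q10 
   q13   q11  q12 
   q14   q13  q14 
(> = start, * = accepting)

start=q0 accept=q7,q8,q9,q10 q0-x->q1 q0-y->q2 q1-x->q3 q1-y->q4 q2-x->q5 q2-y->q6 q3-x->q7 q3-y->q8 q4-x->q9 q4-y->q10 q5-x->q11 q5-y->q12 q6-x->q13 q6-y->q14 q7-x->q7 q7-y->q8 q8-x->q9 q8-y->q10 q9-x->q11 q9-y->q12 q10-x->q13 q10-y->q14 q11-x->q7 q11-y->q8 q12-x->q9 q12-y->q10 q13-x->q11 q13-y->q12 q14-x->q13 q14-y->q14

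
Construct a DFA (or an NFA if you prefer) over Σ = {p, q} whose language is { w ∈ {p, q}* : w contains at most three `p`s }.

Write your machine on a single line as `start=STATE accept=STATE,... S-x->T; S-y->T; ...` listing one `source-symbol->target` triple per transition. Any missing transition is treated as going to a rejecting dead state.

Count `p`s, saturating at 4: states S0 through S3 mean 0 through 3 `p`s seen; S4 means more than 3. Each `p` increments (capped at S4); other symbols loop. Accept from {S0, S1, S2, S3}.
        p   q  
>* S0   S1  S0 
 * S1   S2  S1 
 * S2   S3  S2 
 * S3   S4  S3 
   S4   S4  S4 
(> = start, * = accepting)

start=S0; accept=S0,S1,S2,S3; S0-p->S1; S0-q->S0; S1-p->S2; S1-q->S1; S2-p->S3; S2-q->S2; S3-p->S4; S3-q->S3; S4-p->S4; S4-q->S4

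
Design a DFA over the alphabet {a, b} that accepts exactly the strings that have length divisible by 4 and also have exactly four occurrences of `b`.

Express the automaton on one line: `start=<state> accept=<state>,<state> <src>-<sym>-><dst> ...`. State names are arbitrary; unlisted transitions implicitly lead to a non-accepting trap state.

start=S0 accept=S13 S0-a->S1 S0-b->S2 S1-a->S3 S1-b->S4 S2-a->S4 S2-b->S5 S3-a->S6 S3-b->S7 S4-a->S7 S4-b->S8 S5-a->S8 S5-b->S9 S6-a->S0 S6-b->S10 S7-a->S10 S7-b->S11 S8-a->S11 S8-b->S12 S9-a->S12 S9-b->S13 S10-a->S2 S10-b->S14 S11-a->S14 S11-b->S15 S12-a->S15 S12-b->S16 S13-a->S16 S13-b->S17 S14-a->S5 S14-b->S18 S15-a->S18 S15-b->S19 S16-a->S19 S16-b->S17 S17-a->S17 S17-b->S17 S18-a->S9 S18-b->S20 S19-a->S20 S19-b->S17 S20-a->S13 S20-b->S17

Run two small machines in parallel and take their product. One (4 states) tracks the input length modulo 4; the other (6 states) tracks the count of `b`s, saturating at 5. Each combined state is a pair, one component from each; accept when both components accept. Minimizing collapses redundant product states.
21 states suffice.
          a    b  
>  S0     S1   S2 
   S1     S3   S4 
   S2     S4   S5 
   S3     S6   S7 
   S4     S7   S8 
   S5     S8   S9 
   S6     S0  S10 
   S7    S10  S11 
   S8    S11  S12 
   S9    S12  S13 
   S10    S2  S14 
   S11   S14  S15 
   S12   S15  S16 
 * S13   S16  S17 
   S14    S5  S18 
   S15   S18  S19 
   S16   S19  S17 
   S17   S17  S17 
   S18    S9  S20 
   S19   S20  S17 
   S20   S13  S17 
(> = start, * = accepting)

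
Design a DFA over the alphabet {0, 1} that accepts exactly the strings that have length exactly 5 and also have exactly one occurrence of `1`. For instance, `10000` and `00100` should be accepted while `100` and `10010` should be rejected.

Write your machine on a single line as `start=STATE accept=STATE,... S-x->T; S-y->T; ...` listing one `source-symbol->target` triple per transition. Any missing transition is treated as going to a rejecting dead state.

Handle the two conditions separately and then intersect. One (7 states) tracks the input length, saturating at 6; the other (3 states) tracks the count of `1`s, saturating at 2. Each combined state is a pair, one component from each; accept when both components accept. After merging equivalent states the machine shrinks.
11 states suffice.
          0    1  
>  q0     q1   q2 
   q1     q3   q4 
   q2     q4   q5 
   q3     q6   q7 
   q4     q7   q5 
   q5     q5   q5 
   q6     q8   q9 
   q7     q9   q5 
   q8     q5  q10 
   q9    q10   q5 
 * q10    q5   q5 
(> = start, * = accepting)

start=q0; accept=q10; q0-0->q1; q0-1->q2; q1-0->q3; q1-1->q4; q2-0->q4; q2-1->q5; q3-0->q6; q3-1->q7; q4-0->q7; q4-1->q5; q5-0->q5; q5-1->q5; q6-0->q8; q6-1->q9; q7-0->q9; q7-1->q5; q8-0->q5; q8-1->q10; q9-0->q10; q9-1->q5; q10-0->q5; q10-1->q5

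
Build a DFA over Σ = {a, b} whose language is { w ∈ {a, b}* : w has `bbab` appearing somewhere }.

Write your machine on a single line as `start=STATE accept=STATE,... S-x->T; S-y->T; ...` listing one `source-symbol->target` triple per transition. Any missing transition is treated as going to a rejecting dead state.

Track how much of `bbab` has been matched so far: state q0 is no progress, q4 is the absorbing accept state reached once `bbab` has occurred. Intermediate states record partial matches; on a mismatch, fall back to the longest reusable overlap.
A 5-state machine:
        a   b  
>  q0   q0  q1 
   q1   q0  q2 
   q2   q3  q2 
   q3   q0  q4 
 * q4   q4  q4 
(> = start, * = accepting)

start=q0; accept=q4; q0-a->q0; q0-b->q1; q1-a->q0; q1-b->q2; q2-a->q3; q2-b->q2; q3-a->q0; q3-b->q4; q4-a->q4; q4-b->q4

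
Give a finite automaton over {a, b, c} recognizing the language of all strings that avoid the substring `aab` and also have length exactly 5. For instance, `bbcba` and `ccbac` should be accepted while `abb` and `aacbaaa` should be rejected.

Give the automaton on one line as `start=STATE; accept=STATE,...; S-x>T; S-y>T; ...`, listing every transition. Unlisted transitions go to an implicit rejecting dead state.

start=s0; accept=s12; s0-a>s1; s0-b>s2; s0-c>s2; s1-a>s3; s1-b>s4; s1-c>s4; s2-a>s5; s2-b>s4; s2-c>s4; s3-a>s6; s3-b>s7; s3-c>s8; s4-a>s9; s4-b>s8; s4-c>s8; s5-a>s6; s5-b>s8; s5-c>s8; s6-a>s10; s6-b>s7; s6-c>s11; s7-a>s7; s7-b>s7; s7-c>s7; s8-a>s11; s8-b>s11; s8-c>s11; s9-a>s10; s9-b>s11; s9-c>s11; s10-a>s12; s10-b>s7; s10-c>s12; s11-a>s12; s11-b>s12; s11-c>s12; s12-a>s7; s12-b>s7; s12-c>s7

Build one automaton per condition and run them in lockstep. The first has 4 states tracking partial matches of the forbidden pattern `aab`; the second has 7 states tracking the input length, saturating at 6. A product state is a pair (one from each), accepting exactly when both do. Minimizing collapses redundant product states.
With 13 states:
          a    b    c  
>  s0     s1   s2   s2 
   s1     s3   s4   s4 
   s2     s5   s4   s4 
   s3     s6   s7   s8 
   s4     s9   s8   s8 
   s5     s6   s8   s8 
   s6    s10   s7  s11 
   s7     s7   s7   s7 
   s8    s11  s11  s11 
   s9    s10  s11  s11 
   s10   s12   s7  s12 
   s11   s12  s12  s12 
 * s12    s7   s7   s7 
(> = start, * = accepting)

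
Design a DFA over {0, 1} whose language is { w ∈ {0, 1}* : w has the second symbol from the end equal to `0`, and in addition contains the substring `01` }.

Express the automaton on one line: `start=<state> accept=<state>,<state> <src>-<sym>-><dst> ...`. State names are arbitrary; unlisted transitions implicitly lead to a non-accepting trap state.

Run two small machines in parallel and take their product. The first has 7 states tracking the last 2 symbols read; the second has 3 states tracking whether and how much of `01` has been seen. A product state is a pair (one from each), accepting exactly when both do. Minimizing collapses redundant product states.
A 6-state machine:
        0   1  
>  q0   q1  q0 
   q1   q1  q2 
 * q2   q3  q4 
   q3   q5  q2 
   q4   q3  q4 
 * q5   q5  q2 
(> = start, * = accepting)

start=q0 accept=q2,q5 q0-0->q1 q0-1->q0 q1-0->q1 q1-1->q2 q2-0->q3 q2-1->q4 q3-0->q5 q3-1->q2 q4-0->q3 q4-1->q4 q5-0->q5 q5-1->q2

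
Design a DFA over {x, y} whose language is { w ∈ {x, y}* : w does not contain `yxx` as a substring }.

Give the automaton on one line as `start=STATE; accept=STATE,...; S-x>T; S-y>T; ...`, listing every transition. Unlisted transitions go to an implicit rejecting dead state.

Track partial matches of the forbidden pattern `yxx`. State q3 is a dead state reached once `yxx` has occurred; every other state accepts. q0 means no part of `yxx` is currently matched.
        x   y  
>* q0   q0  q1 
 * q1   q2  q1 
 * q2   q3  q1 
   q3   q3  q3 
(> = start, * = accepting)

start=q0; accept=q0,q1,q2; q0-x>q0; q0-y>q1; q1-x>q2; q1-y>q1; q2-x>q3; q2-y>q1; q3-x>q3; q3-y>q3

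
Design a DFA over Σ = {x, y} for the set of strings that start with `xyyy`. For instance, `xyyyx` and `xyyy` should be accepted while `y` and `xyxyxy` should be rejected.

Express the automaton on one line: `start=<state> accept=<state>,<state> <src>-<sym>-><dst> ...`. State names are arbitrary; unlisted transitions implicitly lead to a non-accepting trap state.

Walk along `xyyy` while the input agrees: from A take `x` to B, and so on. Any deviation drops to the rejecting sink F. Once E is reached the prefix is confirmed and every continuation is accepted.
With 6 states:
       x  y 
>  A   B  F 
   B   F  C 
   C   F  D 
   D   F  E 
 * E   E  E 
   F   F  F 
(> = start, * = accepting)

start=A accept=E A-x->B A-y->F B-x->F B-y->C C-x->F C-y->D D-x->F D-y->E E-x->E E-y->E F-x->F F-y->F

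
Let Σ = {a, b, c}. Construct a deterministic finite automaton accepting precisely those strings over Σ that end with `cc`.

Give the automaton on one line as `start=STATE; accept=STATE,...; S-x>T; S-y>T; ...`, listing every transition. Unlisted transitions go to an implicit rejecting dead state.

start=q0; accept=q2; q0-a>q0; q0-b>q0; q0-c>q1; q1-a>q0; q1-b>q0; q1-c>q2; q2-a>q0; q2-b>q0; q2-c>q2

Let each state record the length of the longest suffix of the input read so far that is also a prefix of `cc`. q1 means the last symbol is `c`; q2 means the last 2 symbols are `cc`. Accept only at q2, where the string currently ends in `cc`.
A 3-state machine:
        a   b   c  
>  q0   q0  q0  q1 
   q1   q0  q0  q2 
 * q2   q0  q0  q2 
(> = start, * = accepting)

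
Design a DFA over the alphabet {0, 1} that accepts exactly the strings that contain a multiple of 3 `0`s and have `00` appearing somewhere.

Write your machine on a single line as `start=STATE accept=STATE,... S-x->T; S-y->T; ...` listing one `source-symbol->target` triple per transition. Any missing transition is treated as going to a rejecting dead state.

Run two small machines in parallel and take their product. One (3 states) tracks the count of `0`s modulo 3; the other (3 states) tracks whether and how much of `00` has been seen. Each combined state is a pair, one component from each; accept when both components accept.
A 9-state machine:
        0   1  
>  S0   S1  S0 
   S1   S2  S3 
   S2   S4  S2 
   S3   S5  S3 
 * S4   S6  S4 
   S5   S4  S7 
   S6   S2  S6 
   S7   S8  S7 
   S8   S6  S0 
(> = start, * = accepting)

start=S0; accept=S4; S0-0->S1; S0-1->S0; S1-0->S2; S1-1->S3; S2-0->S4; S2-1->S2; S3-0->S5; S3-1->S3; S4-0->S6; S4-1->S4; S5-0->S4; S5-1->S7; S6-0->S2; S6-1->S6; S7-0->S8; S7-1->S7; S8-0->S6; S8-1->S0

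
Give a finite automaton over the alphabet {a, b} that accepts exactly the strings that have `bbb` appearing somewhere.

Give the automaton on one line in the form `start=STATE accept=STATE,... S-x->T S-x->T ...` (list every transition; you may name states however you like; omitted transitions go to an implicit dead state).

States s0..s2 record the length of the longest prefix of `bbb` that matches the current input suffix. Reaching s3 means `bbb` has been seen, and we stay there forever. Accept from s3.
A 4-state machine:
        a   b  
>  s0   s0  s1 
   s1   s0  s2 
   s2   s0  s3 
 * s3   s3  s3 
(> = start, * = accepting)

start=s0 accept=s3 s0-a->s0 s0-b->s1 s1-a->s0 s1-b->s2 s2-a->s0 s2-b->s3 s3-a->s3 s3-b->s3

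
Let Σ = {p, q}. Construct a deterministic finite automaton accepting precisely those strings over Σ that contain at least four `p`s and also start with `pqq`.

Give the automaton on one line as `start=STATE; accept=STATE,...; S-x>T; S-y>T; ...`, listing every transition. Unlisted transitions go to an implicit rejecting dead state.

start=S0; accept=S7; S0-p>S1; S0-q>S2; S1-p>S2; S1-q>S3; S2-p>S2; S2-q>S2; S3-p>S2; S3-q>S4; S4-p>S5; S4-q>S4; S5-p>S6; S5-q>S5; S6-p>S7; S6-q>S6; S7-p>S7; S7-q>S7

Handle the two conditions separately and then intersect. The first has 6 states tracking the count of `p`s, saturating at 5; the second has 5 states tracking whether the input so far still matches the prefix `pqq`. A product state is a pair (one from each), accepting exactly when both do. After merging equivalent states the machine shrinks.
        p   q  
>  S0   S1  S2 
   S1   S2  S3 
   S2   S2  S2 
   S3   S2  S4 
   S4   S5  S4 
   S5   S6  S5 
   S6   S7  S6 
 * S7   S7  S7 
(> = start, * = accepting)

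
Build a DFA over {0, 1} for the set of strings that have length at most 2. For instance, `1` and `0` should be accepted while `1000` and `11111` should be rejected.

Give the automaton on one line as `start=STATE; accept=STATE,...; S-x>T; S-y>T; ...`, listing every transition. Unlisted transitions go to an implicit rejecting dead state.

start=q0; accept=q0,q1,q2; q0-0>q1; q0-1>q1; q1-0>q2; q1-1>q2; q2-0>q3; q2-1>q3; q3-0>q3; q3-1>q3

We only need to distinguish lengths 0, 1, …, 2, and '>2'. Chain q0 → q1 → q2 → q3 on every symbol, with q3 looping. Accepting states: {q0, q1, q2}.
        0   1  
>* q0   q1  q1 
 * q1   q2  q2 
 * q2   q3  q3 
   q3   q3  q3 
(> = start, * = accepting)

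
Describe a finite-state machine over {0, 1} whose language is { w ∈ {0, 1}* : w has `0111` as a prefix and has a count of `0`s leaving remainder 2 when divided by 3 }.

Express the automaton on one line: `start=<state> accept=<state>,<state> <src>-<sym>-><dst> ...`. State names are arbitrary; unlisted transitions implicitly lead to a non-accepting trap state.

Build one automaton per condition and run them in lockstep. The first has 6 states tracking whether the input so far still matches the prefix `0111`; the second has 3 states tracking the count of `0`s modulo 3. A product state is a pair (one from each), accepting exactly when both do. Equivalent product states are then merged.
8 states suffice.
        0   1  
>  s0   s1  s2 
   s1   s2  s3 
   s2   s2  s2 
   s3   s2  s4 
   s4   s2  s5 
   s5   s6  s5 
 * s6   s7  s6 
   s7   s5  s7 
(> = start, * = accepting)

start=s0 accept=s6 s0-0->s1 s0-1->s2 s1-0->s2 s1-1->s3 s2-0->s2 s2-1->s2 s3-0->s2 s3-1->s4 s4-0->s2 s4-1->s5 s5-0->s6 s5-1->s5 s6-0->s7 s6-1->s6 s7-0->s5 s7-1->s7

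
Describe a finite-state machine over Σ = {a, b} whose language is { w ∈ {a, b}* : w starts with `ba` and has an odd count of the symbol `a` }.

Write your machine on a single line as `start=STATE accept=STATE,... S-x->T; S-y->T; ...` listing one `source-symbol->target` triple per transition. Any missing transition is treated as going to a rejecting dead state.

start=q0; accept=q3; q0-a->q1; q0-b->q2; q1-a->q1; q1-b->q1; q2-a->q3; q2-b->q1; q3-a->q4; q3-b->q3; q4-a->q3; q4-b->q4

Handle the two conditions separately and then intersect. One (4 states) tracks whether the input so far still matches the prefix `ba`; the other (2 states) tracks the count of `a`s modulo 2. Each combined state is a pair, one component from each; accept when both components accept. Equivalent product states are then merged.
A 5-state machine:
        a   b  
>  q0   q1  q2 
   q1   q1  q1 
   q2   q3  q1 
 * q3   q4  q3 
   q4   q3  q4 
(> = start, * = accepting)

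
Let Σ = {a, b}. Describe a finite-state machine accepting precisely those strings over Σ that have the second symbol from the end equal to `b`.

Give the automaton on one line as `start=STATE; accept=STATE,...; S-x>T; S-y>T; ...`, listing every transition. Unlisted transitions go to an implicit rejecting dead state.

start=q0; accept=q5,q6; q0-a>q1; q0-b>q2; q1-a>q3; q1-b>q4; q2-a>q5; q2-b>q6; q3-a>q3; q3-b>q4; q4-a>q5; q4-b>q6; q5-a>q3; q5-b>q4; q6-a>q5; q6-b>q6

Because acceptance depends on a position counted from the end, the machine has to buffer the most recent 2 symbols. Make each state the string of the last up-to-2 symbols read; on input `x` shift the window left and append `x`. Accept when the buffered window has length 2 and begins with `b`.
7 states suffice.
        a   b  
>  q0   q1  q2 
   q1   q3  q4 
   q2   q5  q6 
   q3   q3  q4 
   q4   q5  q6 
 * q5   q3  q4 
 * q6   q5  q6 
(> = start, * = accepting)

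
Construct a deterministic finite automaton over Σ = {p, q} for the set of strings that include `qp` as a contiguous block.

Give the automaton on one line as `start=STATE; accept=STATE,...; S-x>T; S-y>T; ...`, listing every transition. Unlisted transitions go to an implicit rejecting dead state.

start=A; accept=C; A-p>A; A-q>B; B-p>C; B-q>B; C-p>C; C-q>C

Track how much of `qp` has been matched so far: state A is no progress, C is the absorbing accept state reached once `qp` has occurred. Intermediate states record partial matches; on a mismatch, fall back to the longest reusable overlap.
3 states suffice.
       p  q 
>  A   A  B 
   B   C  B 
 * C   C  C 
(> = start, * = accepting)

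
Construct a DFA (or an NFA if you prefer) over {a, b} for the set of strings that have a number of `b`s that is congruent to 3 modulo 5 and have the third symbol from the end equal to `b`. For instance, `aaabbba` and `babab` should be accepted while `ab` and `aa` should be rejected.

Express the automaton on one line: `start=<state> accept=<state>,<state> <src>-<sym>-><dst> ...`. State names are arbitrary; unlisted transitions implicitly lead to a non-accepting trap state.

Build one automaton per condition and run them in lockstep. The first has 5 states tracking the count of `b`s modulo 5; the second has 15 states tracking the last 3 symbols read. A product state is a pair (one from each), accepting exactly when both do. Equivalent product states are then merged.
          a    b  
>  s0     s0   s1 
   s1     s2   s3 
   s2     s2   s4 
   s3     s5   s6 
   s4     s5   s7 
   s5     s8   s9 
 * s6    s10  s11 
   s7    s10  s11 
   s8     s8  s12 
 * s9    s13  s11 
 * s10   s14  s11 
   s11   s11   s0 
   s12   s13  s11 
   s13   s14  s11 
 * s14   s15  s11 
   s15   s15  s11 
(> = start, * = accepting)

start=s0 accept=s6,s9,s10,s14 s0-a->s0 s0-b->s1 s1-a->s2 s1-b->s3 s2-a->s2 s2-b->s4 s3-a->s5 s3-b->s6 s4-a->s5 s4-b->s7 s5-a->s8 s5-b->s9 s6-a->s10 s6-b->s11 s7-a->s10 s7-b->s11 s8-a->s8 s8-b->s12 s9-a->s13 s9-b->s11 s10-a->s14 s10-b->s11 s11-a->s11 s11-b->s0 s12-a->s13 s12-b->s11 s13-a->s14 s13-b->s11 s14-a->s15 s14-b->s11 s15-a->s15 s15-b->s11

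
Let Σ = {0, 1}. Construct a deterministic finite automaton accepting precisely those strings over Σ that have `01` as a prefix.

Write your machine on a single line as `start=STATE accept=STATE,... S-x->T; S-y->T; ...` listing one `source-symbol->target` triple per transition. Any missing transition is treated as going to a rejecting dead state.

Walk along `01` while the input agrees: from s0 take `0` to s1, and so on. Any deviation drops to the rejecting sink s3. Once s2 is reached the prefix is confirmed and every continuation is accepted.
4 states suffice.
        0   1  
>  s0   s1  s3 
   s1   s3  s2 
 * s2   s2  s2 
   s3   s3  s3 
(> = start, * = accepting)

start=s0; accept=s2; s0-0->s1; s0-1->s3; s1-0->s3; s1-1->s2; s2-0->s2; s2-1->s2; s3-0->s3; s3-1->s3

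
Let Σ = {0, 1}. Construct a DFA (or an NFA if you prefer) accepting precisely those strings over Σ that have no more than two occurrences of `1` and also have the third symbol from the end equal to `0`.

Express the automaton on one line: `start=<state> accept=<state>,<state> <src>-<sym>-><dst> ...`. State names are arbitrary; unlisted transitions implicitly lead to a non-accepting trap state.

Handle the two conditions separately and then intersect. One (4 states) tracks the count of `1`s, saturating at 3; the other (15 states) tracks the last 3 symbols read. Each combined state is a pair, one component from each; accept when both components accept. After merging equivalent states the machine shrinks.
20 states suffice.
       0  1 
>  A   B  C 
   B   D  E 
   C   F  G 
   D   H  I 
   E   J  K 
   F   L  M 
   G   N  O 
 * H   H  I 
 * I   J  K 
 * J   L  M 
 * K   N  O 
   L   P  Q 
   M   R  O 
   N   S  O 
   O   O  O 
 * P   P  Q 
 * Q   R  O 
 * R   S  O 
   S   T  O 
 * T   T  O 
(> = start, * = accepting)

start=A accept=H,I,J,K,P,Q,R,T A-0->B A-1->C B-0->D B-1->E C-0->F C-1->G D-0->H D-1->I E-0->J E-1->K F-0->L F-1->M G-0->N G-1->O H-0->H H-1->I I-0->J I-1->K J-0->L J-1->M K-0->N K-1->O L-0->P L-1->Q M-0->R M-1->O N-0->S N-1->O O-0->O O-1->O P-0->P P-1->Q Q-0->R Q-1->O R-0->S R-1->O S-0->T S-1->O T-0->T T-1->O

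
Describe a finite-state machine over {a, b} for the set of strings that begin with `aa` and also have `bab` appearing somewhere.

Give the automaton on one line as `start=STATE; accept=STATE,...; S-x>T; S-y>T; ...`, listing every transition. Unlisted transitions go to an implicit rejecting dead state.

Run two small machines in parallel and take their product. One (4 states) tracks whether the input so far still matches the prefix `aa`; the other (4 states) tracks whether and how much of `bab` has been seen. Each combined state is a pair, one component from each; accept when both components accept. After merging equivalent states the machine shrinks.
7 states suffice.
        a   b  
>  S0   S1  S2 
   S1   S3  S2 
   S2   S2  S2 
   S3   S3  S4 
   S4   S5  S4 
   S5   S3  S6 
 * S6   S6  S6 
(> = start, * = accepting)

start=S0; accept=S6; S0-a>S1; S0-b>S2; S1-a>S3; S1-b>S2; S2-a>S2; S2-b>S2; S3-a>S3; S3-b>S4; S4-a>S5; S4-b>S4; S5-a>S3; S5-b>S6; S6-a>S6; S6-b>S6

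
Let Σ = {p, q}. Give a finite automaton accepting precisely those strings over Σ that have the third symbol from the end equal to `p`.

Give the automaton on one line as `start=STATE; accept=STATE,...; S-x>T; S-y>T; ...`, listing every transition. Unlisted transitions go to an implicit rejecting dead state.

start=s0; accept=s7,s8,s9,s10; s0-p>s1; s0-q>s2; s1-p>s3; s1-q>s4; s2-p>s5; s2-q>s6; s3-p>s7; s3-q>s8; s4-p>s9; s4-q>s10; s5-p>s11; s5-q>s12; s6-p>s13; s6-q>s14; s7-p>s7; s7-q>s8; s8-p>s9; s8-q>s10; s9-p>s11; s9-q>s12; s10-p>s13; s10-q>s14; s11-p>s7; s11-q>s8; s12-p>s9; s12-q>s10; s13-p>s11; s13-q>s12; s14-p>s13; s14-q>s14

Because acceptance depends on a position counted from the end, the machine has to buffer the most recent 3 symbols. Make each state the string of the last up-to-3 symbols read; on input `x` shift the window left and append `x`. Accept when the buffered window has length 3 and begins with `p`.
With 15 states:
          p    q  
>  s0     s1   s2 
   s1     s3   s4 
   s2     s5   s6 
   s3     s7   s8 
   s4     s9  s10 
   s5    s11  s12 
   s6    s13  s14 
 * s7     s7   s8 
 * s8     s9  s10 
 * s9    s11  s12 
 * s10   s13  s14 
   s11    s7   s8 
   s12    s9  s10 
   s13   s11  s12 
   s14   s13  s14 
(> = start, * = accepting)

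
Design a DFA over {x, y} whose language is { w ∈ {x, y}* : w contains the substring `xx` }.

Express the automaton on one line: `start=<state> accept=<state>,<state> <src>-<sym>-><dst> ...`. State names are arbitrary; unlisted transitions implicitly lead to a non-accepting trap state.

States q0..q1 record the length of the longest prefix of `xx` that matches the current input suffix. Reaching q2 means `xx` has been seen, and we stay there forever. Accept from q2.
3 states suffice.
        x   y  
>  q0   q1  q0 
   q1   q2  q0 
 * q2   q2  q2 
(> = start, * = accepting)

start=q0 accept=q2 q0-x->q1 q0-y->q0 q1-x->q2 q1-y->q0 q2-x->q2 q2-y->q2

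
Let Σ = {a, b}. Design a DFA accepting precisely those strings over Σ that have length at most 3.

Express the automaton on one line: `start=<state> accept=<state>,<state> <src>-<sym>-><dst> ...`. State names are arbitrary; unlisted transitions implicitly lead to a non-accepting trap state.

start=q0 accept=q0,q1,q2,q3 q0-a->q1 q0-b->q1 q1-a->q2 q1-b->q2 q2-a->q3 q2-b->q3 q3-a->q4 q3-b->q4 q4-a->q4 q4-b->q4

Count input length up to 4: every symbol moves from q0 toward q4, which means 'more than 3' and absorbs. Accept from {q0, q1, q2, q3}.
        a   b  
>* q0   q1  q1 
 * q1   q2  q2 
 * q2   q3  q3 
 * q3   q4  q4 
   q4   q4  q4 
(> = start, * = accepting)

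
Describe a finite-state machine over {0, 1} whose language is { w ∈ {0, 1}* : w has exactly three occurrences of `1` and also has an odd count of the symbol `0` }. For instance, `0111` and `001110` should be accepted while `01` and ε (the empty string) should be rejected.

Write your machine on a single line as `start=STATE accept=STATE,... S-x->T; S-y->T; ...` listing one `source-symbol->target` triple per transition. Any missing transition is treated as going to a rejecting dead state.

Handle the two conditions separately and then intersect. One (5 states) tracks the count of `1`s, saturating at 4; the other (2 states) tracks the count of `0`s modulo 2. Each combined state is a pair, one component from each; accept when both components accept. Equivalent product states are then merged.
With 9 states:
        0   1  
>  q0   q1  q2 
   q1   q0  q3 
   q2   q3  q4 
   q3   q2  q5 
   q4   q5  q6 
   q5   q4  q7 
   q6   q7  q8 
 * q7   q6  q8 
   q8   q8  q8 
(> = start, * = accepting)

start=q0; accept=q7; q0-0->q1; q0-1->q2; q1-0->q0; q1-1->q3; q2-0->q3; q2-1->q4; q3-0->q2; q3-1->q5; q4-0->q5; q4-1->q6; q5-0->q4; q5-1->q7; q6-0->q7; q6-1->q8; q7-0->q6; q7-1->q8; q8-0->q8; q8-1->q8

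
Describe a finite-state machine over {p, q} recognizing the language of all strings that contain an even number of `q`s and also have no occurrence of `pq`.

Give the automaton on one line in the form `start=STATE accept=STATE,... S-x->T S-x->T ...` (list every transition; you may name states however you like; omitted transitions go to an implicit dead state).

start=S0 accept=S0,S1 S0-p->S1 S0-q->S2 S1-p->S1 S1-q->S3 S2-p->S4 S2-q->S0 S3-p->S3 S3-q->S5 S4-p->S4 S4-q->S5 S5-p->S5 S5-q->S3

Run two small machines in parallel and take their product. One (2 states) tracks the count of `q`s modulo 2; the other (3 states) tracks partial matches of the forbidden pattern `pq`. Each combined state is a pair, one component from each; accept when both components accept.
A 6-state machine:
        p   q  
>* S0   S1  S2 
 * S1   S1  S3 
   S2   S4  S0 
   S3   S3  S5 
   S4   S4  S5 
   S5   S5  S3 
(> = start, * = accepting)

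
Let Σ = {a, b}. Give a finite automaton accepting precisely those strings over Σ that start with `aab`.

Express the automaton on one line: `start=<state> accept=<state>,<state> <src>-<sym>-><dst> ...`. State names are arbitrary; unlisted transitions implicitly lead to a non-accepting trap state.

start=s0 accept=s3 s0-a->s1 s0-b->s4 s1-a->s2 s1-b->s4 s2-a->s4 s2-b->s3 s3-a->s3 s3-b->s3 s4-a->s4 s4-b->s4

Walk along `aab` while the input agrees: from s0 take `a` to s1, and so on. Any deviation drops to the rejecting sink s4. Once s3 is reached the prefix is confirmed and every continuation is accepted.
With 5 states:
        a   b  
>  s0   s1  s4 
   s1   s2  s4 
   s2   s4  s3 
 * s3   s3  s3 
   s4   s4  s4 
(> = start, * = accepting)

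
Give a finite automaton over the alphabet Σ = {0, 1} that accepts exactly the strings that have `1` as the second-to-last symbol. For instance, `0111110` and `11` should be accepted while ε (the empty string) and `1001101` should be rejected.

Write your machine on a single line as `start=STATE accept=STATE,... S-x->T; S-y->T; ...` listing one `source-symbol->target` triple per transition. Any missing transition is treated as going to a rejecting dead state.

start=A; accept=F,G; A-0->B; A-1->C; B-0->D; B-1->E; C-0->F; C-1->G; D-0->D; D-1->E; E-0->F; E-1->G; F-0->D; F-1->E; G-0->F; G-1->G

A DFA must remember the last 2 symbols (since which symbol is second-to-last isn't known until the input ends). Use one state per possible window of the last ≤2 symbols; accept from those whose window starts with `1`.
A 7-state machine:
       0  1 
>  A   B  C 
   B   D  E 
   C   F  G 
   D   D  E 
   E   F  G 
 * F   D  E 
 * G   F  G 
(> = start, * = accepting)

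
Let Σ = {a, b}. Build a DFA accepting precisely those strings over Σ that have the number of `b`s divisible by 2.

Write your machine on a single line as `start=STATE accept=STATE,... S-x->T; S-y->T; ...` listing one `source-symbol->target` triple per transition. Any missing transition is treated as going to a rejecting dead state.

start=S0; accept=S0; S0-a->S0; S0-b->S1; S1-a->S1; S1-b->S0

Keep the running count of `b`s modulo 2: each `b` advances along the cycle S0 → S1 → S0 while other symbols loop. Accept at S0.
2 states suffice.
        a   b  
>* S0   S0  S1 
   S1   S1  S0 
(> = start, * = accepting)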